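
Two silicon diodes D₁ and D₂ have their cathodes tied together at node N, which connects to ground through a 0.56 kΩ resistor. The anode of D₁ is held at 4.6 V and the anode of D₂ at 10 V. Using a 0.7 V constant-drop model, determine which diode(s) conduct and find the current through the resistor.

Only D₂ conducts; I_R ≈ 17 mA

Assume both conduct. Then node N would need to be at both 4.6−0.7 = 3.9 V and 10−0.7 = 9.3 V, which is impossible.
Assume only D₂ conducts: V_N = 10 − 0.7 = 9.3 V, so I_R = 9.3/0.56 = 16.6 mA.
Check D₁: its anode-to-cathode voltage is 4.6 − 9.3 = -4.7 V < 0.7 V, so it is off. The assumption is consistent.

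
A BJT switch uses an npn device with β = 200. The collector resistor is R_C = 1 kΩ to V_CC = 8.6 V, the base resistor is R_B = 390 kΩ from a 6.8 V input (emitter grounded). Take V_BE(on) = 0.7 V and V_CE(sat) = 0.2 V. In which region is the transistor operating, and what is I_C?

active; I_C ≈ 3.1 mA

Assume active. Base-emitter loop: I_B = (V_BB − V_BE)/R_B = (6.8 − 0.7)/390 = 0.0156 mA.
I_C = β·I_B = 200×0.0156 = 3.13 mA.
V_CE = V_CC − I_C·R_C = 8.6 − 3.13×1 = 5.47 V > V_CE(sat), so the active-region assumption holds.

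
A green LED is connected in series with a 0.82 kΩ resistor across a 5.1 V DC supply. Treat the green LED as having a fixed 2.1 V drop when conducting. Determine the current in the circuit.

I ≈ 3.7 mA

KVL around the loop: 5.1 = V_D + I·R = 2.1 + I × 0.82 kΩ.
So I = (5.1 − 2.1) / 0.82 kΩ = 3 / 0.82 = 3.66 mA.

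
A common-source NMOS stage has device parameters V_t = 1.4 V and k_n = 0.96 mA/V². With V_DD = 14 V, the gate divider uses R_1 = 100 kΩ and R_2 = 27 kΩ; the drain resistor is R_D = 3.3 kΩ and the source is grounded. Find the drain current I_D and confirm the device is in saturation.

V_G = V_DD·R_2/(R_1+R_2) = 14×27/127 = 2.98 V. With the source grounded, V_GS = V_G = 2.98 V.
Assume saturation: I_D = (k_n/2)(V_GS − V_t)² = (0.96/2)×(2.98 − 1.4)² = 0.48×1.58² = 1.19 mA.
V_DS = V_DD − I_D·R_D = 14 − 1.19×3.3 = 10.1 V.
Saturation requires V_DS ≥ V_GS − V_t = 1.58 V; 10.1 ≥ 1.58 ✓.

I_D ≈ 1.2 mA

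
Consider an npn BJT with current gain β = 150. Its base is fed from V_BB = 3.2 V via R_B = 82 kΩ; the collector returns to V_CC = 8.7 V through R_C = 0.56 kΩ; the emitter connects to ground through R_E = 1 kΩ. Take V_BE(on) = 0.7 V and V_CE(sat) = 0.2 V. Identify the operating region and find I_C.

Assume active. Base-emitter loop: I_B = (V_BB − V_BE)/(R_B + (β+1)R_E) = (3.2 − 0.7)/(82 + 151×1) = 0.0107 mA.
I_C = β·I_B = 150×0.0107 = 1.61 mA.
V_CE = V_CC − I_C·R_C − I_E·R_E = 8.7 − 1.61×0.56 − 1.62×1 = 6.18 V > V_CE(sat), so the active-region assumption holds.

active; I_C ≈ 1.6 mA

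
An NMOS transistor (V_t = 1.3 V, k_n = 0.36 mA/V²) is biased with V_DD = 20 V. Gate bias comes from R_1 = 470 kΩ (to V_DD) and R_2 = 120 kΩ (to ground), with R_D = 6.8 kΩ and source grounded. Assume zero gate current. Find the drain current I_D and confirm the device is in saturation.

V_G = V_DD·R_2/(R_1+R_2) = 20×120/590 = 4.07 V. With the source grounded, V_GS = V_G = 4.07 V.
Assume saturation: I_D = (k_n/2)(V_GS − V_t)² = (0.36/2)×(4.07 − 1.3)² = 0.18×2.77² = 1.38 mA.
V_DS = V_DD − I_D·R_D = 20 − 1.38×6.8 = 10.6 V.
Saturation requires V_DS ≥ V_GS − V_t = 2.77 V; 10.6 ≥ 2.77 ✓.

I_D ≈ 1.4 mA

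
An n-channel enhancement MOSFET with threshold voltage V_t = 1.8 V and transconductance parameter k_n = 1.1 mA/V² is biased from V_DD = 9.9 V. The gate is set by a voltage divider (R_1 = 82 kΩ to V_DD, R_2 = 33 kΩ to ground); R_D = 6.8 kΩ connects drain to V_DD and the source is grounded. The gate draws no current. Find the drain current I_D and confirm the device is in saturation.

V_G = V_DD·R_2/(R_1+R_2) = 9.9×33/115 = 2.84 V. With the source grounded, V_GS = V_G = 2.84 V.
Assume saturation: I_D = (k_n/2)(V_GS − V_t)² = (1.1/2)×(2.84 − 1.8)² = 0.55×1.04² = 0.596 mA.
V_DS = V_DD − I_D·R_D = 9.9 − 0.596×6.8 = 5.85 V.
Saturation requires V_DS ≥ V_GS − V_t = 1.04 V; 5.85 ≥ 1.04 ✓.

I_D ≈ 0.6 mA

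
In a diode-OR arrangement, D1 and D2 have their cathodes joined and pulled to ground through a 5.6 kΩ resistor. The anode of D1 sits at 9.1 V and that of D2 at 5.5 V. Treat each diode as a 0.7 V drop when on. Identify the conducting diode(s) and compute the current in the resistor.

Assume both conduct. Then node N would need to be at both 9.1−0.7 = 8.4 V and 5.5−0.7 = 4.8 V, which is impossible.
Assume only D1 conducts: V_N = 9.1 − 0.7 = 8.4 V, so I_R = 8.4/5.6 = 1.5 mA.
Check D2: its anode-to-cathode voltage is 5.5 − 8.4 = -2.9 V < 0.7 V, so it is off. The assumption is consistent.

Only D1 conducts; I_R ≈ 1.5 mA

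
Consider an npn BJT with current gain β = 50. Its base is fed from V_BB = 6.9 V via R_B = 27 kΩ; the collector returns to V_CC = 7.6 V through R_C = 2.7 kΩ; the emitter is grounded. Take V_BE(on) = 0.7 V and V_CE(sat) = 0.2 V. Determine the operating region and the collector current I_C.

saturation; I_C ≈ 2.7 mA

Assume active: I_B = (6.9 − 0.7)/27 = 0.23 mA, giving I_C = β·I_B = 11.5 mA.
But then V_CE = 7.6 − 11.5×2.7 = -23.4 V < V_CE(sat) = 0.2 V — impossible in the active region.
So the transistor is saturated. With V_CE = 0.2 V, I_C = (V_CC − 0.2)/R_C = 7.4/2.7 = 2.74 mA.
Check: β·I_B = 11.5 mA > I_C = 2.74 mA, confirming saturation.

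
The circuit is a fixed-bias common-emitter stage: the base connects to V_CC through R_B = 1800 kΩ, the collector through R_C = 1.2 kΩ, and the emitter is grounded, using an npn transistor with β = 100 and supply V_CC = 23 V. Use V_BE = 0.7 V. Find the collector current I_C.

I_C ≈ 1.2 mA

Base loop: V_CC = I_B·R_B + V_BE, so I_B = (23 − 0.7)/1800 kΩ = 0.0124 mA.
In the active region I_C = β·I_B = 100 × 0.0124 = 1.24 mA.
Collector loop: V_CE = V_CC − I_C·R_C = 23 − 1.24×1.2 = 21.5 V.
Since V_CE = 21.5 V > V_CE(sat) ≈ 0.2 V, the transistor is in the active region as assumed.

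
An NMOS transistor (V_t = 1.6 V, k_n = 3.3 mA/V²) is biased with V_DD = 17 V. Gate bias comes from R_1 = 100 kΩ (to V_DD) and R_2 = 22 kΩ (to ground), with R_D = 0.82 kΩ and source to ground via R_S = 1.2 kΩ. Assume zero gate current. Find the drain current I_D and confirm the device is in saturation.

V_G = V_DD·R_2/(R_1+R_2) = 17×22/122 = 3.07 V.
Assume saturation: I_D = (k_n/2)(V_GS − V_t)² with V_GS = V_G − I_D·R_S = 3.07 − 1.2·I_D.
Substituting gives 2.38·I_D² − 6.8·I_D + 3.54 = 0, with roots I_D = 0.685 or 2.18 mA.
The root I_D = 2.18 mA gives V_GS = 0.451 V ≤ V_t, so take I_D = 0.685 mA.
Then V_GS = 2.24 V and V_DS = V_DD − I_D(R_D+R_S) = 17 − 0.685×2.02 = 15.6 V.
Saturation requires V_DS ≥ V_GS − V_t = 0.644 V; 15.6 ≥ 0.644 ✓.

I_D ≈ 0.68 mA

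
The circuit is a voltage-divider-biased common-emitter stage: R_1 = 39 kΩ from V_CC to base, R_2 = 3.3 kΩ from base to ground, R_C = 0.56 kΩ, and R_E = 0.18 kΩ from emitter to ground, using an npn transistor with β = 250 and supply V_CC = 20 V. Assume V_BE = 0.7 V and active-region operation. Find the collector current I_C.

Thevenize the base divider: V_Th = V_CC·R_2/(R_1+R_2) = 20×3.3/42.3 = 1.56 V, R_Th = R_1‖R_2 = 3.04 kΩ.
Base-emitter loop: V_Th = I_B·R_Th + V_BE + (β+1)I_B·R_E, so I_B = (1.56 − 0.7) / (3.04 + 251×0.18) = 0.0178 mA.
I_C = β·I_B = 250×0.0178 = 4.46 mA, and I_E = (β+1)I_B = 4.48 mA.
V_CE = V_CC − I_C·R_C − I_E·R_E = 20 − 4.46×0.56 − 4.48×0.18 = 16.7 V.
V_CE = 16.7 V > 0.2 V confirms active-region operation.

I_C ≈ 4.5 mA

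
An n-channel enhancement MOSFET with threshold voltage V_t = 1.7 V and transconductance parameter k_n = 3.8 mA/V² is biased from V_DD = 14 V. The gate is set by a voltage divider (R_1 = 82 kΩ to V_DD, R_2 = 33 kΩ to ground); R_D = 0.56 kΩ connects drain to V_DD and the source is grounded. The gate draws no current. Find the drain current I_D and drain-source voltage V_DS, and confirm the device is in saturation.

V_G = V_DD·R_2/(R_1+R_2) = 14×33/115 = 4.02 V. With the source grounded, V_GS = V_G = 4.02 V.
Assume saturation: I_D = (k_n/2)(V_GS − V_t)² = (3.8/2)×(4.02 − 1.7)² = 1.9×2.32² = 10.2 mA.
V_DS = V_DD − I_D·R_D = 14 − 10.2×0.56 = 8.29 V.
Saturation requires V_DS ≥ V_GS − V_t = 2.32 V; 8.29 ≥ 2.32 ✓.

I_D ≈ 10 mA, V_DS ≈ 8.3 V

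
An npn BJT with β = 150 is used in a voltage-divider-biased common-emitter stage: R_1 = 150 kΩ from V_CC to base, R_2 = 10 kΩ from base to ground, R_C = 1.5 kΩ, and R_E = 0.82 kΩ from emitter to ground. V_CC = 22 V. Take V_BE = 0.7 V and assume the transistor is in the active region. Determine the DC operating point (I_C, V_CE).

Thevenize the base divider: V_Th = V_CC·R_2/(R_1+R_2) = 22×10/160 = 1.38 V, R_Th = R_1‖R_2 = 9.38 kΩ.
Base-emitter loop: V_Th = I_B·R_Th + V_BE + (β+1)I_B·R_E, so I_B = (1.38 − 0.7) / (9.38 + 151×0.82) = 0.00507 mA.
I_C = β·I_B = 150×0.00507 = 0.76 mA, and I_E = (β+1)I_B = 0.765 mA.
V_CE = V_CC − I_C·R_C − I_E·R_E = 22 − 0.76×1.5 − 0.765×0.82 = 20.2 V.
V_CE = 20.2 V > 0.2 V confirms active-region operation.

I_C ≈ 0.76 mA, V_CE ≈ 20 V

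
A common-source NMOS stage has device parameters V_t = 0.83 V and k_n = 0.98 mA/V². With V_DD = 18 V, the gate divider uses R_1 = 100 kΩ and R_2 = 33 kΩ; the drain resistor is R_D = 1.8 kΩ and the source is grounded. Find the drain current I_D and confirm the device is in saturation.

V_G = V_DD·R_2/(R_1+R_2) = 18×33/133 = 4.47 V. With the source grounded, V_GS = V_G = 4.47 V.
Assume saturation: I_D = (k_n/2)(V_GS − V_t)² = (0.98/2)×(4.47 − 0.83)² = 0.49×3.64² = 6.48 mA.
V_DS = V_DD − I_D·R_D = 18 − 6.48×1.8 = 6.34 V.
Saturation requires V_DS ≥ V_GS − V_t = 3.64 V; 6.34 ≥ 3.64 ✓.

I_D ≈ 6.5 mA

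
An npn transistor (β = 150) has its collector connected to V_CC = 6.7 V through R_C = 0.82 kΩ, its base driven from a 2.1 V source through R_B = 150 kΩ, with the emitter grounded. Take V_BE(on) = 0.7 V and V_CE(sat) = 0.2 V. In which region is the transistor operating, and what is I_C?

Assume active. Base-emitter loop: I_B = (V_BB − V_BE)/R_B = (2.1 − 0.7)/150 = 0.00933 mA.
I_C = β·I_B = 150×0.00933 = 1.4 mA.
V_CE = V_CC − I_C·R_C = 6.7 − 1.4×0.82 = 5.55 V > V_CE(sat), so the active-region assumption holds.

active; I_C ≈ 1.4 mA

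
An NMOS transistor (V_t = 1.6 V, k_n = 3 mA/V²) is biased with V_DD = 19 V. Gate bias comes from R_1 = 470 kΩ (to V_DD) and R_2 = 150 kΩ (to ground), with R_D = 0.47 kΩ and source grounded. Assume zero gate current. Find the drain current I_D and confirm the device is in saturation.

V_G = V_DD·R_2/(R_1+R_2) = 19×150/620 = 4.6 V. With the source grounded, V_GS = V_G = 4.6 V.
Assume saturation: I_D = (k_n/2)(V_GS − V_t)² = (3/2)×(4.6 − 1.6)² = 1.5×3² = 13.5 mA.
V_DS = V_DD − I_D·R_D = 19 − 13.5×0.47 = 12.7 V.
Saturation requires V_DS ≥ V_GS − V_t = 3 V; 12.7 ≥ 3 ✓.

I_D ≈ 13 mA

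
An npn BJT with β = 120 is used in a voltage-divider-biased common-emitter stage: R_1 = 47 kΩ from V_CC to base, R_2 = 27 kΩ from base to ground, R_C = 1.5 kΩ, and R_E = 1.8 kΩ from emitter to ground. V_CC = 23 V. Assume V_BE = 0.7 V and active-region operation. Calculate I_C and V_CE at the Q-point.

Thevenize the base divider: V_Th = V_CC·R_2/(R_1+R_2) = 23×27/74 = 8.39 V, R_Th = R_1‖R_2 = 17.1 kΩ.
Base-emitter loop: V_Th = I_B·R_Th + V_BE + (β+1)I_B·R_E, so I_B = (8.39 − 0.7) / (17.1 + 121×1.8) = 0.0327 mA.
I_C = β·I_B = 120×0.0327 = 3.93 mA, and I_E = (β+1)I_B = 3.96 mA.
V_CE = V_CC − I_C·R_C − I_E·R_E = 23 − 3.93×1.5 − 3.96×1.8 = 9.98 V.
V_CE = 9.98 V > 0.2 V confirms active-region operation.

I_C ≈ 3.9 mA, V_CE ≈ 10 V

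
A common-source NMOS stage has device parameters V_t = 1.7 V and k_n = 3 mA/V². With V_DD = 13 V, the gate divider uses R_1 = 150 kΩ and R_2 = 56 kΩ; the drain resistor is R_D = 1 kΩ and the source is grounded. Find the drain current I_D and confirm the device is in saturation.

V_G = V_DD·R_2/(R_1+R_2) = 13×56/206 = 3.53 V. With the source grounded, V_GS = V_G = 3.53 V.
Assume saturation: I_D = (k_n/2)(V_GS − V_t)² = (3/2)×(3.53 − 1.7)² = 1.5×1.83² = 5.05 mA.
V_DS = V_DD − I_D·R_D = 13 − 5.05×1 = 7.95 V.
Saturation requires V_DS ≥ V_GS − V_t = 1.83 V; 7.95 ≥ 1.83 ✓.

I_D ≈ 5 mA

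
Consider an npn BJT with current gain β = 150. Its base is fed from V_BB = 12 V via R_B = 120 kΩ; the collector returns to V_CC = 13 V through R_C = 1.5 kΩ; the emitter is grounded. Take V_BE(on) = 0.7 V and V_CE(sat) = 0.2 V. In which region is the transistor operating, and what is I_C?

saturation; I_C ≈ 8.5 mA

Assume active: I_B = (12 − 0.7)/120 = 0.0942 mA, giving I_C = β·I_B = 14.1 mA.
But then V_CE = 13 − 14.1×1.5 = -8.19 V < V_CE(sat) = 0.2 V — impossible in the active region.
So the transistor is saturated. With V_CE = 0.2 V, I_C = (V_CC − 0.2)/R_C = 12.8/1.5 = 8.53 mA.
Check: β·I_B = 14.1 mA > I_C = 8.53 mA, confirming saturation.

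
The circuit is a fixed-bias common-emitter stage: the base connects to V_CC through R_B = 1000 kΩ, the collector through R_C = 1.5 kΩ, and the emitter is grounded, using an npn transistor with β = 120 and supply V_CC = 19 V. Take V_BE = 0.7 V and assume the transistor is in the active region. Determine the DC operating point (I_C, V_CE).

Base loop: V_CC = I_B·R_B + V_BE, so I_B = (19 − 0.7)/1000 kΩ = 0.0183 mA.
In the active region I_C = β·I_B = 120 × 0.0183 = 2.2 mA.
Collector loop: V_CE = V_CC − I_C·R_C = 19 − 2.2×1.5 = 15.7 V.
Since V_CE = 15.7 V > V_CE(sat) ≈ 0.2 V, the transistor is in the active region as assumed.

I_C ≈ 2.2 mA, V_CE ≈ 16 V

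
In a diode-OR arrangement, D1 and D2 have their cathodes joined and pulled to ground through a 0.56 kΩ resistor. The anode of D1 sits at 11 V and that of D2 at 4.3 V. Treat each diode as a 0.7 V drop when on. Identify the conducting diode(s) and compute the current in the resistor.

Only D1 conducts; I_R ≈ 18 mA

Assume both conduct. Then node N would need to be at both 11−0.7 = 10.3 V and 4.3−0.7 = 3.6 V, which is impossible.
Assume only D1 conducts: V_N = 11 − 0.7 = 10.3 V, so I_R = 10.3/0.56 = 18.4 mA.
Check D2: its anode-to-cathode voltage is 4.3 − 10.3 = -6 V < 0.7 V, so it is off. The assumption is consistent.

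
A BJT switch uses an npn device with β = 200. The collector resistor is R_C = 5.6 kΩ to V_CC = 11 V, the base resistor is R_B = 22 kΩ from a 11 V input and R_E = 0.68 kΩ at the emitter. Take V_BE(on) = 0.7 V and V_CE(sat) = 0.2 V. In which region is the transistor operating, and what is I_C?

Assume active: I_B = (11 − 0.7)/(22 + 201×0.68) = 0.0649 mA, I_C = β·I_B = 13 mA.
Then V_CE = 11 − 13×5.6 − 13×0.68 = -70.6 V < 0.2 V — the active assumption fails.
Re-solve with V_CE = 0.2 V. KCL at the emitter: V_E/R_E = (V_BB−0.7−V_E)/R_B + (V_CC−0.2−V_E)/R_C, giving V_E = 1.41 V.
I_C = (V_CC − 0.2 − V_E)/R_C = (10.8 − 1.41)/5.6 = 1.68 mA.
Check: I_B = (10.3 − 1.41)/22 = 0.404 mA, and β·I_B = 80.8 mA > I_C, confirming saturation.

saturation; I_C ≈ 1.7 mA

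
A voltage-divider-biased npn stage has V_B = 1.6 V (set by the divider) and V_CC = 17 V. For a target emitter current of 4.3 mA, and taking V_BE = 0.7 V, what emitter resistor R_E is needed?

R_E ≈ 0.21 kΩ

V_E = V_B − V_BE = 1.6 − 0.7 = 0.9 V.
R_E = V_E / I_E = 0.9 / 4.3 = 0.209 kΩ.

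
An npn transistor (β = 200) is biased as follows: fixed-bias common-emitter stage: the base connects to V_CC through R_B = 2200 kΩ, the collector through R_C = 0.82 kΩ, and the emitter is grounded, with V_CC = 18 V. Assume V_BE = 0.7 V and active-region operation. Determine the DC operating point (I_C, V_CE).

I_C ≈ 1.6 mA, V_CE ≈ 17 V

Base loop: V_CC = I_B·R_B + V_BE, so I_B = (18 − 0.7)/2200 kΩ = 0.00786 mA.
In the active region I_C = β·I_B = 200 × 0.00786 = 1.57 mA.
Collector loop: V_CE = V_CC − I_C·R_C = 18 − 1.57×0.82 = 16.7 V.
Since V_CE = 16.7 V > V_CE(sat) ≈ 0.2 V, the transistor is in the active region as assumed.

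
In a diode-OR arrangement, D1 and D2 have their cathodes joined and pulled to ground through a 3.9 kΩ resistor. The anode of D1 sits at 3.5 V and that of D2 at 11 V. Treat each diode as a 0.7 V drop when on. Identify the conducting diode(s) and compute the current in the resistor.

Assume both conduct. Then node N would need to be at both 3.5−0.7 = 2.8 V and 11−0.7 = 10.3 V, which is impossible.
Assume only D2 conducts: V_N = 11 − 0.7 = 10.3 V, so I_R = 10.3/3.9 = 2.64 mA.
Check D1: its anode-to-cathode voltage is 3.5 − 10.3 = -6.8 V < 0.7 V, so it is off. The assumption is consistent.

Only D2 conducts; I_R ≈ 2.6 mA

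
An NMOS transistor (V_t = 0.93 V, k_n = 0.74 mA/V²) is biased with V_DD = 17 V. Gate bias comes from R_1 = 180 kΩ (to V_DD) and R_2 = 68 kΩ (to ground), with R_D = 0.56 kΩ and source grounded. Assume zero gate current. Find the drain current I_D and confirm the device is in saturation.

I_D ≈ 5.2 mA

V_G = V_DD·R_2/(R_1+R_2) = 17×68/248 = 4.66 V. With the source grounded, V_GS = V_G = 4.66 V.
Assume saturation: I_D = (k_n/2)(V_GS − V_t)² = (0.74/2)×(4.66 − 0.93)² = 0.37×3.73² = 5.15 mA.
V_DS = V_DD − I_D·R_D = 17 − 5.15×0.56 = 14.1 V.
Saturation requires V_DS ≥ V_GS − V_t = 3.73 V; 14.1 ≥ 3.73 ✓.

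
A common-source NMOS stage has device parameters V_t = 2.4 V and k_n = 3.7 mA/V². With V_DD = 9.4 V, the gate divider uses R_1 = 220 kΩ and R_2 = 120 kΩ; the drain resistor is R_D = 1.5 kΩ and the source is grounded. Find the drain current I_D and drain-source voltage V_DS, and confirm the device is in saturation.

V_G = V_DD·R_2/(R_1+R_2) = 9.4×120/340 = 3.32 V. With the source grounded, V_GS = V_G = 3.32 V.
Assume saturation: I_D = (k_n/2)(V_GS − V_t)² = (3.7/2)×(3.32 − 2.4)² = 1.85×0.918² = 1.56 mA.
V_DS = V_DD − I_D·R_D = 9.4 − 1.56×1.5 = 7.06 V.
Saturation requires V_DS ≥ V_GS − V_t = 0.918 V; 7.06 ≥ 0.918 ✓.

I_D ≈ 1.6 mA, V_DS ≈ 7.1 V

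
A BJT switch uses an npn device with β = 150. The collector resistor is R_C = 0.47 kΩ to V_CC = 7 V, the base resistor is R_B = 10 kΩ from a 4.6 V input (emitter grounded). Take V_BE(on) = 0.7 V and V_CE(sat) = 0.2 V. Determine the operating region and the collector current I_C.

saturation; I_C ≈ 14 mA

Assume active: I_B = (4.6 − 0.7)/10 = 0.39 mA, giving I_C = β·I_B = 58.5 mA.
But then V_CE = 7 − 58.5×0.47 = -20.5 V < V_CE(sat) = 0.2 V — impossible in the active region.
So the transistor is saturated. With V_CE = 0.2 V, I_C = (V_CC − 0.2)/R_C = 6.8/0.47 = 14.5 mA.
Check: β·I_B = 58.5 mA > I_C = 14.5 mA, confirming saturation.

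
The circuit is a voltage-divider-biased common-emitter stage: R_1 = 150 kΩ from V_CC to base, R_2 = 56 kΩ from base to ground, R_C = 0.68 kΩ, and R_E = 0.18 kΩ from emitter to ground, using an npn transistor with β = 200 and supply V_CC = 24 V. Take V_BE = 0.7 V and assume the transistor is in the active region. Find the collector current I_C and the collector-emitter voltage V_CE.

I_C ≈ 15 mA, V_CE ≈ 11 V

Thevenize the base divider: V_Th = V_CC·R_2/(R_1+R_2) = 24×56/206 = 6.52 V, R_Th = R_1‖R_2 = 40.8 kΩ.
Base-emitter loop: V_Th = I_B·R_Th + V_BE + (β+1)I_B·R_E, so I_B = (6.52 − 0.7) / (40.8 + 201×0.18) = 0.0757 mA.
I_C = β·I_B = 200×0.0757 = 15.1 mA, and I_E = (β+1)I_B = 15.2 mA.
V_CE = V_CC − I_C·R_C − I_E·R_E = 24 − 15.1×0.68 − 15.2×0.18 = 11 V.
V_CE = 11 V > 0.2 V confirms active-region operation.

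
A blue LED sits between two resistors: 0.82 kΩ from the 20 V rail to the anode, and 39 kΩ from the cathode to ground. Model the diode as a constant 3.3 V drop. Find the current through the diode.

I ≈ 0.42 mA

The two resistors are in series with the diode, so KVL gives 20 = I·0.82 + 3.3 + I·39.
I = (20 − 3.3) / (0.82 + 39) kΩ = 16.7 / 39.8 = 0.419 mA.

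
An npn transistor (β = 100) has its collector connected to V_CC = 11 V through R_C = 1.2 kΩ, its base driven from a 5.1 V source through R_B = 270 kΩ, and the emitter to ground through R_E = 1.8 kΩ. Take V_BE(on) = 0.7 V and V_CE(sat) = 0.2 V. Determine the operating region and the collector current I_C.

active; I_C ≈ 0.97 mA

Assume active. Base-emitter loop: I_B = (V_BB − V_BE)/(R_B + (β+1)R_E) = (5.1 − 0.7)/(270 + 101×1.8) = 0.00974 mA.
I_C = β·I_B = 100×0.00974 = 0.974 mA.
V_CE = V_CC − I_C·R_C − I_E·R_E = 11 − 0.974×1.2 − 0.984×1.8 = 8.06 V > V_CE(sat), so the active-region assumption holds.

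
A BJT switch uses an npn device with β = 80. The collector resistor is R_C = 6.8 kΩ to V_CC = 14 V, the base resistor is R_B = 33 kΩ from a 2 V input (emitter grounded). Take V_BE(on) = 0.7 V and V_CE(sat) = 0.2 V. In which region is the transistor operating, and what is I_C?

Assume active: I_B = (2 − 0.7)/33 = 0.0394 mA, giving I_C = β·I_B = 3.15 mA.
But then V_CE = 14 − 3.15×6.8 = -7.43 V < V_CE(sat) = 0.2 V — impossible in the active region.
So the transistor is saturated. With V_CE = 0.2 V, I_C = (V_CC − 0.2)/R_C = 13.8/6.8 = 2.03 mA.
Check: β·I_B = 3.15 mA > I_C = 2.03 mA, confirming saturation.

saturation; I_C ≈ 2 mA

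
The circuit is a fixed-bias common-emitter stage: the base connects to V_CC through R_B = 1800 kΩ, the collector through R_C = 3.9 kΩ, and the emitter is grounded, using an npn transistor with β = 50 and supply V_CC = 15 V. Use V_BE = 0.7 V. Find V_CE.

V_CE ≈ 13 V

Base loop: V_CC = I_B·R_B + V_BE, so I_B = (15 − 0.7)/1800 kΩ = 0.00794 mA.
In the active region I_C = β·I_B = 50 × 0.00794 = 0.397 mA.
Collector loop: V_CE = V_CC − I_C·R_C = 15 − 0.397×3.9 = 13.5 V.
Since V_CE = 13.5 V > V_CE(sat) ≈ 0.2 V, the transistor is in the active region as assumed.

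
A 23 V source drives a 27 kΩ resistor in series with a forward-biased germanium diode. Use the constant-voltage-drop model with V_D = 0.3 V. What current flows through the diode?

KVL around the loop: 23 = V_D + I·R = 0.3 + I × 27 kΩ.
So I = (23 − 0.3) / 27 kΩ = 22.7 / 27 = 0.841 mA.

I ≈ 0.84 mA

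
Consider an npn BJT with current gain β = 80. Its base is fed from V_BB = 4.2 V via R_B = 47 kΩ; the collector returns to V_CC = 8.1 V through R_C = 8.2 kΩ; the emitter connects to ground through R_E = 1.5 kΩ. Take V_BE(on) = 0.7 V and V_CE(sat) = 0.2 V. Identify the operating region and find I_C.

Assume active: I_B = (4.2 − 0.7)/(47 + 81×1.5) = 0.0208 mA, I_C = β·I_B = 1.66 mA.
Then V_CE = 8.1 − 1.66×8.2 − 1.68×1.5 = -8.05 V < 0.2 V — the active assumption fails.
Re-solve with V_CE = 0.2 V. KCL at the emitter: V_E/R_E = (V_BB−0.7−V_E)/R_B + (V_CC−0.2−V_E)/R_C, giving V_E = 1.28 V.
I_C = (V_CC − 0.2 − V_E)/R_C = (7.9 − 1.28)/8.2 = 0.807 mA.
Check: I_B = (3.5 − 1.28)/47 = 0.0472 mA, and β·I_B = 3.78 mA > I_C, confirming saturation.

saturation; I_C ≈ 0.81 mA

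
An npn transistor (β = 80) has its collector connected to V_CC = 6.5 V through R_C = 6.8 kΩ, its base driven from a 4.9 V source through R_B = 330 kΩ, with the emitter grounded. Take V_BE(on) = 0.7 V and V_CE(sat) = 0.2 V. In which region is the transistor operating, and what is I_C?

Assume active: I_B = (4.9 − 0.7)/330 = 0.0127 mA, giving I_C = β·I_B = 1.02 mA.
But then V_CE = 6.5 − 1.02×6.8 = -0.424 V < V_CE(sat) = 0.2 V — impossible in the active region.
So the transistor is saturated. With V_CE = 0.2 V, I_C = (V_CC − 0.2)/R_C = 6.3/6.8 = 0.926 mA.
Check: β·I_B = 1.02 mA > I_C = 0.926 mA, confirming saturation.

saturation; I_C ≈ 0.93 mA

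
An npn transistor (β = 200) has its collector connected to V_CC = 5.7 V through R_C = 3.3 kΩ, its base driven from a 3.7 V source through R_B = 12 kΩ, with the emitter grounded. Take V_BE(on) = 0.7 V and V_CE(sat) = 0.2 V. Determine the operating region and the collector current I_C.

Assume active: I_B = (3.7 − 0.7)/12 = 0.25 mA, giving I_C = β·I_B = 50 mA.
But then V_CE = 5.7 − 50×3.3 = -159 V < V_CE(sat) = 0.2 V — impossible in the active region.
So the transistor is saturated. With V_CE = 0.2 V, I_C = (V_CC − 0.2)/R_C = 5.5/3.3 = 1.67 mA.
Check: β·I_B = 50 mA > I_C = 1.67 mA, confirming saturation.

saturation; I_C ≈ 1.7 mA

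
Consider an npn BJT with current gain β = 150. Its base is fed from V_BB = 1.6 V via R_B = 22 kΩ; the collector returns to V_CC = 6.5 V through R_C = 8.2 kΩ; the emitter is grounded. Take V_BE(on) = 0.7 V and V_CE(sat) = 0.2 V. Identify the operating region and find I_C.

Assume active: I_B = (1.6 − 0.7)/22 = 0.0409 mA, giving I_C = β·I_B = 6.14 mA.
But then V_CE = 6.5 − 6.14×8.2 = -43.8 V < V_CE(sat) = 0.2 V — impossible in the active region.
So the transistor is saturated. With V_CE = 0.2 V, I_C = (V_CC − 0.2)/R_C = 6.3/8.2 = 0.768 mA.
Check: β·I_B = 6.14 mA > I_C = 0.768 mA, confirming saturation.

saturation; I_C ≈ 0.77 mA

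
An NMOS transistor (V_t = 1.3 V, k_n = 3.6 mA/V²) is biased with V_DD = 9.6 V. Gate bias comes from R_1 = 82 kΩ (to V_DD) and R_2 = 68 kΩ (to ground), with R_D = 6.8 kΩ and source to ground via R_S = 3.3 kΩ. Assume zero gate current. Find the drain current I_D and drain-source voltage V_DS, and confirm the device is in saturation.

I_D ≈ 0.73 mA, V_DS ≈ 2.2 V

V_G = V_DD·R_2/(R_1+R_2) = 9.6×68/150 = 4.35 V.
Assume saturation: I_D = (k_n/2)(V_GS − V_t)² with V_GS = V_G − I_D·R_S = 4.35 − 3.3·I_D.
Substituting gives 19.6·I_D² − 37.3·I_D + 16.8 = 0, with roots I_D = 0.732 or 1.17 mA.
The root I_D = 1.17 mA gives V_GS = 0.494 V ≤ V_t, so take I_D = 0.732 mA.
Then V_GS = 1.94 V and V_DS = V_DD − I_D(R_D+R_S) = 9.6 − 0.732×10.1 = 2.21 V.
Saturation requires V_DS ≥ V_GS − V_t = 0.638 V; 2.21 ≥ 0.638 ✓.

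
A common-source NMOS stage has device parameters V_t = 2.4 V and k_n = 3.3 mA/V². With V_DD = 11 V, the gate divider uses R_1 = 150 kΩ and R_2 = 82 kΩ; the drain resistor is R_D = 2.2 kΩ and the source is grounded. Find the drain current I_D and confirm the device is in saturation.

V_G = V_DD·R_2/(R_1+R_2) = 11×82/232 = 3.89 V. With the source grounded, V_GS = V_G = 3.89 V.
Assume saturation: I_D = (k_n/2)(V_GS − V_t)² = (3.3/2)×(3.89 − 2.4)² = 1.65×1.49² = 3.65 mA.
V_DS = V_DD − I_D·R_D = 11 − 3.65×2.2 = 2.96 V.
Saturation requires V_DS ≥ V_GS − V_t = 1.49 V; 2.96 ≥ 1.49 ✓.

I_D ≈ 3.7 mA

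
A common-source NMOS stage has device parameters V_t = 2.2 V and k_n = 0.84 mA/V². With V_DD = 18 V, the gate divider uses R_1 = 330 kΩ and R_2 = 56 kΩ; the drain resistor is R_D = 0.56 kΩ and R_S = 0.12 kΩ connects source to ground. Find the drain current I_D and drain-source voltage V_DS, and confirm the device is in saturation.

I_D ≈ 0.068 mA, V_DS ≈ 18 V

V_G = V_DD·R_2/(R_1+R_2) = 18×56/386 = 2.61 V.
Assume saturation: I_D = (k_n/2)(V_GS − V_t)² with V_GS = V_G − I_D·R_S = 2.61 − 0.12·I_D.
Substituting gives 0.00605·I_D² − 1.04·I_D + 0.0711 = 0, with roots I_D = 0.0683 or 172 mA.
The root I_D = 172 mA gives V_GS = -18 V ≤ V_t, so take I_D = 0.0683 mA.
Then V_GS = 2.6 V and V_DS = V_DD − I_D(R_D+R_S) = 18 − 0.0683×0.68 = 18 V.
Saturation requires V_DS ≥ V_GS − V_t = 0.403 V; 18 ≥ 0.403 ✓.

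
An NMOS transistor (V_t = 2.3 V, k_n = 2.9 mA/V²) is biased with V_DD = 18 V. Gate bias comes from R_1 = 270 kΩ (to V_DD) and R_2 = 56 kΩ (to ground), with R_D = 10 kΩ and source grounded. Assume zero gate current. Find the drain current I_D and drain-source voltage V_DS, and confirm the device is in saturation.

I_D ≈ 0.91 mA, V_DS ≈ 8.9 V

V_G = V_DD·R_2/(R_1+R_2) = 18×56/326 = 3.09 V. With the source grounded, V_GS = V_G = 3.09 V.
Assume saturation: I_D = (k_n/2)(V_GS − V_t)² = (2.9/2)×(3.09 − 2.3)² = 1.45×0.792² = 0.91 mA.
V_DS = V_DD − I_D·R_D = 18 − 0.91×10 = 8.9 V.
Saturation requires V_DS ≥ V_GS − V_t = 0.792 V; 8.9 ≥ 0.792 ✓.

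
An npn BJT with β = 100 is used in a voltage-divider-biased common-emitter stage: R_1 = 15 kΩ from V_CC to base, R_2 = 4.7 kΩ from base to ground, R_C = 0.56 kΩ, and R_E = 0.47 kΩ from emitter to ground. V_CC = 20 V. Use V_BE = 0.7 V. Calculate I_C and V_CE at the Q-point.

I_C ≈ 8 mA, V_CE ≈ 12 V

Thevenize the base divider: V_Th = V_CC·R_2/(R_1+R_2) = 20×4.7/19.7 = 4.77 V, R_Th = R_1‖R_2 = 3.58 kΩ.
Base-emitter loop: V_Th = I_B·R_Th + V_BE + (β+1)I_B·R_E, so I_B = (4.77 − 0.7) / (3.58 + 101×0.47) = 0.0798 mA.
I_C = β·I_B = 100×0.0798 = 7.98 mA, and I_E = (β+1)I_B = 8.06 mA.
V_CE = V_CC − I_C·R_C − I_E·R_E = 20 − 7.98×0.56 − 8.06×0.47 = 11.7 V.
V_CE = 11.7 V > 0.2 V confirms active-region operation.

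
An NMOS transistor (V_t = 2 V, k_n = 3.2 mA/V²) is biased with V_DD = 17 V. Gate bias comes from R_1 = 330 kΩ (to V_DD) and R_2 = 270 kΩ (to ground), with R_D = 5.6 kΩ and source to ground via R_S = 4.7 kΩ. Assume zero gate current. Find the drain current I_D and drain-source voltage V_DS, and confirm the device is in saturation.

I_D ≈ 1 mA, V_DS ≈ 6.4 V

V_G = V_DD·R_2/(R_1+R_2) = 17×270/600 = 7.65 V.
Assume saturation: I_D = (k_n/2)(V_GS − V_t)² with V_GS = V_G − I_D·R_S = 7.65 − 4.7·I_D.
Substituting gives 35.3·I_D² − 86·I_D + 51.1 = 0, with roots I_D = 1.03 or 1.4 mA.
The root I_D = 1.4 mA gives V_GS = 1.06 V ≤ V_t, so take I_D = 1.03 mA.
Then V_GS = 2.8 V and V_DS = V_DD − I_D(R_D+R_S) = 17 − 1.03×10.3 = 6.38 V.
Saturation requires V_DS ≥ V_GS − V_t = 0.803 V; 6.38 ≥ 0.803 ✓.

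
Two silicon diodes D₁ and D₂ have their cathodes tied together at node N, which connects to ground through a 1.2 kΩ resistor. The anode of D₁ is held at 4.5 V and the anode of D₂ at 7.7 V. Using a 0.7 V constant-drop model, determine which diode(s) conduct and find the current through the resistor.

Assume both conduct. Then node N would need to be at both 4.5−0.7 = 3.8 V and 7.7−0.7 = 7 V, which is impossible.
Assume only D₂ conducts: V_N = 7.7 − 0.7 = 7 V, so I_R = 7/1.2 = 5.83 mA.
Check D₁: its anode-to-cathode voltage is 4.5 − 7 = -2.5 V < 0.7 V, so it is off. The assumption is consistent.

Only D₂ conducts; I_R ≈ 5.8 mA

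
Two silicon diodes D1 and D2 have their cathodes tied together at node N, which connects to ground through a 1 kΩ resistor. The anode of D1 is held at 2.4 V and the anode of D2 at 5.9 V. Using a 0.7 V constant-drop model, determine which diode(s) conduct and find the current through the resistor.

Only D2 conducts; I_R ≈ 5.2 mA

Assume both conduct. Then node N would need to be at both 2.4−0.7 = 1.7 V and 5.9−0.7 = 5.2 V, which is impossible.
Assume only D2 conducts: V_N = 5.9 − 0.7 = 5.2 V, so I_R = 5.2/1 = 5.2 mA.
Check D1: its anode-to-cathode voltage is 2.4 − 5.2 = -2.8 V < 0.7 V, so it is off. The assumption is consistent.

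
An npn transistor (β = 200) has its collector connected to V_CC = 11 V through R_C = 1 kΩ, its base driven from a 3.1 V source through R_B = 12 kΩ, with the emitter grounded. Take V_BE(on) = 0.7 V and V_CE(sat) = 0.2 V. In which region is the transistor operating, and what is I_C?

saturation; I_C ≈ 11 mA

Assume active: I_B = (3.1 − 0.7)/12 = 0.2 mA, giving I_C = β·I_B = 40 mA.
But then V_CE = 11 − 40×1 = -29 V < V_CE(sat) = 0.2 V — impossible in the active region.
So the transistor is saturated. With V_CE = 0.2 V, I_C = (V_CC − 0.2)/R_C = 10.8/1 = 10.8 mA.
Check: β·I_B = 40 mA > I_C = 10.8 mA, confirming saturation.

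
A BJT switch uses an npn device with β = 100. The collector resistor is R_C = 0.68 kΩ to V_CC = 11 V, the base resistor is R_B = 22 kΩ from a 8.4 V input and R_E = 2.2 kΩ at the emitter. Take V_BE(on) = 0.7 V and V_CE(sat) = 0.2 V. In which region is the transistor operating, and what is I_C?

Assume active. Base-emitter loop: I_B = (V_BB − V_BE)/(R_B + (β+1)R_E) = (8.4 − 0.7)/(22 + 101×2.2) = 0.0315 mA.
I_C = β·I_B = 100×0.0315 = 3.15 mA.
V_CE = V_CC − I_C·R_C − I_E·R_E = 11 − 3.15×0.68 − 3.18×2.2 = 1.85 V > V_CE(sat), so the active-region assumption holds.

active; I_C ≈ 3.2 mA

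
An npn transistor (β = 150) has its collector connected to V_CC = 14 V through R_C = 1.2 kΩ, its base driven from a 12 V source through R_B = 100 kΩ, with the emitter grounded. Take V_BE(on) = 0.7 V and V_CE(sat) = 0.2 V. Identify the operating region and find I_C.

Assume active: I_B = (12 − 0.7)/100 = 0.113 mA, giving I_C = β·I_B = 16.9 mA.
But then V_CE = 14 − 16.9×1.2 = -6.34 V < V_CE(sat) = 0.2 V — impossible in the active region.
So the transistor is saturated. With V_CE = 0.2 V, I_C = (V_CC − 0.2)/R_C = 13.8/1.2 = 11.5 mA.
Check: β·I_B = 16.9 mA > I_C = 11.5 mA, confirming saturation.

saturation; I_C ≈ 12 mA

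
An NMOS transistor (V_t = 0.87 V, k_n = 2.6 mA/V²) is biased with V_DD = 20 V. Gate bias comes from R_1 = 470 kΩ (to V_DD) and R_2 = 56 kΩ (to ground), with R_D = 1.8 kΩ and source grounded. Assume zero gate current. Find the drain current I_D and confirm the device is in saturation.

I_D ≈ 2.1 mA

V_G = V_DD·R_2/(R_1+R_2) = 20×56/526 = 2.13 V. With the source grounded, V_GS = V_G = 2.13 V.
Assume saturation: I_D = (k_n/2)(V_GS − V_t)² = (2.6/2)×(2.13 − 0.87)² = 1.3×1.26² = 2.06 mA.
V_DS = V_DD − I_D·R_D = 20 − 2.06×1.8 = 16.3 V.
Saturation requires V_DS ≥ V_GS − V_t = 1.26 V; 16.3 ≥ 1.26 ✓.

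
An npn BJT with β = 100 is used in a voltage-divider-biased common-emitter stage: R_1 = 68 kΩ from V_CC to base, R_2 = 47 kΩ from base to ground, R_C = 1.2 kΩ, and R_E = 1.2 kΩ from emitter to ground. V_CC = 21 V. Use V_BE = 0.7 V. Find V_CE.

V_CE ≈ 8.2 V

Thevenize the base divider: V_Th = V_CC·R_2/(R_1+R_2) = 21×47/115 = 8.58 V, R_Th = R_1‖R_2 = 27.8 kΩ.
Base-emitter loop: V_Th = I_B·R_Th + V_BE + (β+1)I_B·R_E, so I_B = (8.58 − 0.7) / (27.8 + 101×1.2) = 0.0529 mA.
I_C = β·I_B = 100×0.0529 = 5.29 mA, and I_E = (β+1)I_B = 5.34 mA.
V_CE = V_CC − I_C·R_C − I_E·R_E = 21 − 5.29×1.2 − 5.34×1.2 = 8.24 V.
V_CE = 8.24 V > 0.2 V confirms active-region operation.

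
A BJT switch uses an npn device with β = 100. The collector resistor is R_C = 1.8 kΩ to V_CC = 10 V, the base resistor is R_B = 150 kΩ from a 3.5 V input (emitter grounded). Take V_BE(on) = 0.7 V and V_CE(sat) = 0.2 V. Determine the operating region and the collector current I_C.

Assume active. Base-emitter loop: I_B = (V_BB − V_BE)/R_B = (3.5 − 0.7)/150 = 0.0187 mA.
I_C = β·I_B = 100×0.0187 = 1.87 mA.
V_CE = V_CC − I_C·R_C = 10 − 1.87×1.8 = 6.64 V > V_CE(sat), so the active-region assumption holds.

active; I_C ≈ 1.9 mA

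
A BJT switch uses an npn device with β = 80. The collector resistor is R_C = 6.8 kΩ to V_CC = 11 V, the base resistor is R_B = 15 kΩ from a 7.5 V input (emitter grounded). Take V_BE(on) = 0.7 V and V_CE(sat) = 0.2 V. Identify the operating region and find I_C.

Assume active: I_B = (7.5 − 0.7)/15 = 0.453 mA, giving I_C = β·I_B = 36.3 mA.
But then V_CE = 11 − 36.3×6.8 = -236 V < V_CE(sat) = 0.2 V — impossible in the active region.
So the transistor is saturated. With V_CE = 0.2 V, I_C = (V_CC − 0.2)/R_C = 10.8/6.8 = 1.59 mA.
Check: β·I_B = 36.3 mA > I_C = 1.59 mA, confirming saturation.

saturation; I_C ≈ 1.6 mA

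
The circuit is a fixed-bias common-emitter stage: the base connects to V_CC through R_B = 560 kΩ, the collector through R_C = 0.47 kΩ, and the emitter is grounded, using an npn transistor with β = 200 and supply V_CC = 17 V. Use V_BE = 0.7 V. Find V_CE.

Base loop: V_CC = I_B·R_B + V_BE, so I_B = (17 − 0.7)/560 kΩ = 0.0291 mA.
In the active region I_C = β·I_B = 200 × 0.0291 = 5.82 mA.
Collector loop: V_CE = V_CC − I_C·R_C = 17 − 5.82×0.47 = 14.3 V.
Since V_CE = 14.3 V > V_CE(sat) ≈ 0.2 V, the transistor is in the active region as assumed.

V_CE ≈ 14 V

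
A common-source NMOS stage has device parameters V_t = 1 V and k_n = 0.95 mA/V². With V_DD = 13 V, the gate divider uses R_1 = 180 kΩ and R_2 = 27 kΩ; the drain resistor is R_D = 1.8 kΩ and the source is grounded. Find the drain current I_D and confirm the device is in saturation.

V_G = V_DD·R_2/(R_1+R_2) = 13×27/207 = 1.7 V. With the source grounded, V_GS = V_G = 1.7 V.
Assume saturation: I_D = (k_n/2)(V_GS − V_t)² = (0.95/2)×(1.7 − 1)² = 0.475×0.696² = 0.23 mA.
V_DS = V_DD − I_D·R_D = 13 − 0.23×1.8 = 12.6 V.
Saturation requires V_DS ≥ V_GS − V_t = 0.696 V; 12.6 ≥ 0.696 ✓.

I_D ≈ 0.23 mA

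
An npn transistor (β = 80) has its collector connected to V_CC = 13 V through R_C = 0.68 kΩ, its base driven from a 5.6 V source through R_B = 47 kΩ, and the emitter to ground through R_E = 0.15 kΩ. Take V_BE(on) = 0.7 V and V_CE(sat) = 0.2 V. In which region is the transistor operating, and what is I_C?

Assume active. Base-emitter loop: I_B = (V_BB − V_BE)/(R_B + (β+1)R_E) = (5.6 − 0.7)/(47 + 81×0.15) = 0.0828 mA.
I_C = β·I_B = 80×0.0828 = 6.63 mA.
V_CE = V_CC − I_C·R_C − I_E·R_E = 13 − 6.63×0.68 − 6.71×0.15 = 7.49 V > V_CE(sat), so the active-region assumption holds.

active; I_C ≈ 6.6 mA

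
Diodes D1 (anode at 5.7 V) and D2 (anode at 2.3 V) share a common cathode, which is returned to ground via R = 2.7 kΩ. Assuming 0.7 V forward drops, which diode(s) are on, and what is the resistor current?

Assume both conduct. Then node N would need to be at both 5.7−0.7 = 5 V and 2.3−0.7 = 1.6 V, which is impossible.
Assume only D1 conducts: V_N = 5.7 − 0.7 = 5 V, so I_R = 5/2.7 = 1.85 mA.
Check D2: its anode-to-cathode voltage is 2.3 − 5 = -2.7 V < 0.7 V, so it is off. The assumption is consistent.

Only D1 conducts; I_R ≈ 1.9 mA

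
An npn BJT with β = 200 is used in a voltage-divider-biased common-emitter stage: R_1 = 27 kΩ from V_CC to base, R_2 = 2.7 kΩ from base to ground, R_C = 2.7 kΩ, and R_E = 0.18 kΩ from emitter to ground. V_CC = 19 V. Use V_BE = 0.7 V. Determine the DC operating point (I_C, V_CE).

I_C ≈ 5.3 mA, V_CE ≈ 3.7 V

Thevenize the base divider: V_Th = V_CC·R_2/(R_1+R_2) = 19×2.7/29.7 = 1.73 V, R_Th = R_1‖R_2 = 2.45 kΩ.
Base-emitter loop: V_Th = I_B·R_Th + V_BE + (β+1)I_B·R_E, so I_B = (1.73 − 0.7) / (2.45 + 201×0.18) = 0.0266 mA.
I_C = β·I_B = 200×0.0266 = 5.32 mA, and I_E = (β+1)I_B = 5.34 mA.
V_CE = V_CC − I_C·R_C − I_E·R_E = 19 − 5.32×2.7 − 5.34×0.18 = 3.68 V.
V_CE = 3.68 V > 0.2 V confirms active-region operation.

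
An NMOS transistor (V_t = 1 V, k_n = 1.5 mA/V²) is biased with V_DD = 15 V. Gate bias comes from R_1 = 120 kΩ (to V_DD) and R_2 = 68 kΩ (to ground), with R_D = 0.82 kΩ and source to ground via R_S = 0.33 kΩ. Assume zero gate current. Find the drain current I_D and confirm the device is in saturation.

I_D ≈ 5.3 mA

V_G = V_DD·R_2/(R_1+R_2) = 15×68/188 = 5.43 V.
Assume saturation: I_D = (k_n/2)(V_GS − V_t)² with V_GS = V_G − I_D·R_S = 5.43 − 0.33·I_D.
Substituting gives 0.0817·I_D² − 3.19·I_D + 14.7 = 0, with roots I_D = 5.33 or 33.7 mA.
The root I_D = 33.7 mA gives V_GS = -5.71 V ≤ V_t, so take I_D = 5.33 mA.
Then V_GS = 3.67 V and V_DS = V_DD − I_D(R_D+R_S) = 15 − 5.33×1.15 = 8.87 V.
Saturation requires V_DS ≥ V_GS − V_t = 2.67 V; 8.87 ≥ 2.67 ✓.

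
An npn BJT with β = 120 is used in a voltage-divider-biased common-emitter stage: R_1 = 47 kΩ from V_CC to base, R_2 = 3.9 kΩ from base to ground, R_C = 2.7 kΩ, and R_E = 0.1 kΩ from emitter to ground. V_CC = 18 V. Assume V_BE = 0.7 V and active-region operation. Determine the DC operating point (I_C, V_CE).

Thevenize the base divider: V_Th = V_CC·R_2/(R_1+R_2) = 18×3.9/50.9 = 1.38 V, R_Th = R_1‖R_2 = 3.6 kΩ.
Base-emitter loop: V_Th = I_B·R_Th + V_BE + (β+1)I_B·R_E, so I_B = (1.38 − 0.7) / (3.6 + 121×0.1) = 0.0433 mA.
I_C = β·I_B = 120×0.0433 = 5.19 mA, and I_E = (β+1)I_B = 5.23 mA.
V_CE = V_CC − I_C·R_C − I_E·R_E = 18 − 5.19×2.7 − 5.23×0.1 = 3.46 V.
V_CE = 3.46 V > 0.2 V confirms active-region operation.

I_C ≈ 5.2 mA, V_CE ≈ 3.5 V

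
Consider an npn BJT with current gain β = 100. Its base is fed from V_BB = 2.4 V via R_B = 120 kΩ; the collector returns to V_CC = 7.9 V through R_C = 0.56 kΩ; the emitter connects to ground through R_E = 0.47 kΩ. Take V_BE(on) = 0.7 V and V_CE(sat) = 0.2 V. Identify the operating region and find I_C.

active; I_C ≈ 1 mA

Assume active. Base-emitter loop: I_B = (V_BB − V_BE)/(R_B + (β+1)R_E) = (2.4 − 0.7)/(120 + 101×0.47) = 0.0102 mA.
I_C = β·I_B = 100×0.0102 = 1.02 mA.
V_CE = V_CC − I_C·R_C − I_E·R_E = 7.9 − 1.02×0.56 − 1.03×0.47 = 6.85 V > V_CE(sat), so the active-region assumption holds.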